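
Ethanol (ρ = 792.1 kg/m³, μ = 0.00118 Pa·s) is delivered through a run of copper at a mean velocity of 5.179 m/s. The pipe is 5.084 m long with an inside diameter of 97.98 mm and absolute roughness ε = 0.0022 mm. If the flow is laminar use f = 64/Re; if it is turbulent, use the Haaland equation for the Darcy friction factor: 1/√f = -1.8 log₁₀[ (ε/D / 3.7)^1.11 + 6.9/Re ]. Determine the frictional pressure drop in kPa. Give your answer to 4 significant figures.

ΔP ≈ 7.834 kPa

Reynolds number Re = ρVD/μ = 792.1 · 5.179 · 0.09798 / 0.00118 = 3.406e+05.
Re > 4000 → turbulent. Relative roughness ε/D = 2.2e-06/0.09798 = 2.25e-05. Haaland: 1/√f = -1.8 log₁₀[(2.25e-05/3.7)^1.11 + 6.9/3.406e+05] = -1.8 log₁₀[1.62e-06 + 2.03e-05] = 8.388, so f = 0.01421.
Darcy-Weisbach: ΔP = f(L/D)(ρV²/2) = 0.01421·(5.084/0.09798)·(792.1·5.179²/2) = 0.01421·51.89·1.062e+04 = 7834 Pa.
ΔP = 7834 Pa = 7.834 kPa.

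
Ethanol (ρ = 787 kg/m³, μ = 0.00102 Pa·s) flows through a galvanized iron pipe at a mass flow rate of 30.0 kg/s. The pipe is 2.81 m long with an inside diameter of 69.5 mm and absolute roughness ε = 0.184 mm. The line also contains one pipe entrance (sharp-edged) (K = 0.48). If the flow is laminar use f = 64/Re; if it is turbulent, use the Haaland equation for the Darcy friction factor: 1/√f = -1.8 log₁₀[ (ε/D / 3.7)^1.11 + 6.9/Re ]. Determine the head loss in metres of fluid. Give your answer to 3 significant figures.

A = πD²/4 = π(0.0695)²/4 = 0.003794 m²; mean velocity V = ṁ/(ρA) = 30/(787 · 0.003794) = 10.05 m/s.
Reynolds number Re = ρVD/μ = 787 · 10.05 · 0.0695 / 0.00102 = 5.388e+05.
Re > 4000 → turbulent. Relative roughness ε/D = 0.000184/0.0695 = 0.00265. Haaland: 1/√f = -1.8 log₁₀[(0.00265/3.7)^1.11 + 6.9/5.388e+05] = -1.8 log₁₀[0.000323 + 1.28e-05] = 6.254, so f = 0.02557.
Total minor-loss coefficient ΣK = 1·0.48 = 0.48.
ΔP = [f·L/D + ΣK]·(ρV²/2) = [0.02557·2.81/0.0695 + 0.48]·(787·10.05²/2) = [1.034 + 0.48]·3.973e+04 = 6.014e+04 Pa.
Head loss h_f = ΔP/(ρg) = 6.014e+04/(787·9.81) = 7.79 m.

h_f ≈ 7.79 m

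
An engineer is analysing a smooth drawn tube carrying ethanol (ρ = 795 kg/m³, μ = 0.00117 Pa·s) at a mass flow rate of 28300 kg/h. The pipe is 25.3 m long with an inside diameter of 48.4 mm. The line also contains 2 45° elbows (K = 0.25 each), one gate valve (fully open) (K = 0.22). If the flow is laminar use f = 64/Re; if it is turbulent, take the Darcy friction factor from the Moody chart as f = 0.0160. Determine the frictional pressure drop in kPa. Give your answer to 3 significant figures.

ΔP ≈ 104 kPa

ṁ = 28300 kg/h = 28300/3600 = 7.861 kg/s.
A = πD²/4 = π(0.0484)²/4 = 0.00184 m²; mean velocity V = ṁ/(ρA) = 7.861/(795 · 0.00184) = 5.374 m/s.
Reynolds number Re = ρVD/μ = 795 · 5.374 · 0.0484 / 0.00117 = 1.768e+05.
Re > 4000 → turbulent; use the Moody-chart value f = 0.0160.
Total minor-loss coefficient ΣK = 2·0.25 + 1·0.22 = 0.72.
ΔP = [f·L/D + ΣK]·(ρV²/2) = [0.016·25.3/0.0484 + 0.72]·(795·5.374²/2) = [8.364 + 0.72]·1.148e+04 = 1.043e+05 Pa.
ΔP = 1.043e+05 Pa = 104 kPa.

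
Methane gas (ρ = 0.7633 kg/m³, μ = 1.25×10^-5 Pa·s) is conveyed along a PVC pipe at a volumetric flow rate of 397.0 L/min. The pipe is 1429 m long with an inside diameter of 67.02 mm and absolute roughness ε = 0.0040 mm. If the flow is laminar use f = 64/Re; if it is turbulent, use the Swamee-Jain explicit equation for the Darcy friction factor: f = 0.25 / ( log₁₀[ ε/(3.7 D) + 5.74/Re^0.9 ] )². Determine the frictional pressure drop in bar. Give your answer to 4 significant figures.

ΔP ≈ 0.009575 bar

Q = 397.0 L/min = 397.0/60000 = 0.006617 m³/s.
Cross-sectional area A = πD²/4 = π(0.06702)²/4 = 0.003528 m²; mean velocity V = Q/A = 0.006617/0.003528 = 1.876 m/s.
Reynolds number Re = ρVD/μ = 0.7633 · 1.876 · 0.06702 / 1.25e-05 = 7676.
Re > 4000 → turbulent. Relative roughness ε/D = 4e-06/0.06702 = 5.97e-05. Swamee-Jain: f = 0.25/(log₁₀[5.97e-05/3.7 + 5.74/7676^0.9])² = 0.25/(log₁₀[1.61e-05 + 0.00183])² = 0.25/(-2.734)² = 0.03345.
Darcy-Weisbach: ΔP = f(L/D)(ρV²/2) = 0.03345·(1429/0.06702)·(0.7633·1.876²/2) = 0.03345·2.132e+04·1.343 = 957.5 Pa.
ΔP = 957.5 Pa = 0.009575 bar.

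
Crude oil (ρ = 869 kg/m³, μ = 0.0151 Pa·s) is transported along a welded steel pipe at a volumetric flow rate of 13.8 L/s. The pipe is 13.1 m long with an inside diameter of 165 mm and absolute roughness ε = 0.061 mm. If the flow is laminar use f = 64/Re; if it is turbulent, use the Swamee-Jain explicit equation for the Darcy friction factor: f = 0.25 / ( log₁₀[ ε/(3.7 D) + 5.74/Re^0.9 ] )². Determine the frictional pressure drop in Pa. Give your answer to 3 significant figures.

Q = 13.8 L/s = 13.8/1000 = 0.0138 m³/s.
Cross-sectional area A = πD²/4 = π(0.165)²/4 = 0.02138 m²; mean velocity V = Q/A = 0.0138/0.02138 = 0.6454 m/s.
Reynolds number Re = ρVD/μ = 869 · 0.6454 · 0.165 / 0.0151 = 6128.
Re > 4000 → turbulent. Relative roughness ε/D = 6.1e-05/0.165 = 0.00037. Swamee-Jain: f = 0.25/(log₁₀[0.00037/3.7 + 5.74/6128^0.9])² = 0.25/(log₁₀[9.99e-05 + 0.00224])² = 0.25/(-2.631)² = 0.03612.
Darcy-Weisbach: ΔP = f(L/D)(ρV²/2) = 0.03612·(13.1/0.165)·(869·0.6454²/2) = 0.03612·79.39·181 = 519 Pa.

ΔP ≈ 519 Pa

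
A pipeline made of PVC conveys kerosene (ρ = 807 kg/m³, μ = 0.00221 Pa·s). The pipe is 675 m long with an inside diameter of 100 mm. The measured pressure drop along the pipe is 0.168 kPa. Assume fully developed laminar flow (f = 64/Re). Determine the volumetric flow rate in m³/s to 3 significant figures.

For laminar flow, f = 64/Re with Re = ρVD/μ, so Darcy-Weisbach reduces to ΔP = 32μLV/D². Solving for V: V = ΔP·D²/(32μL) = 168·(0.1)²/(32·0.00221·675) = 0.03519 m/s.
Check: Re = ρVD/μ = 807·0.03519·0.1/0.00221 = 1285 < 2300, so the laminar assumption holds.
Q = V·A = 0.03519·(π/4·0.1²) = 0.0002764 m³/s = 2.76×10^-4 m³/s.

Q ≈ 2.76×10^-4 m³/s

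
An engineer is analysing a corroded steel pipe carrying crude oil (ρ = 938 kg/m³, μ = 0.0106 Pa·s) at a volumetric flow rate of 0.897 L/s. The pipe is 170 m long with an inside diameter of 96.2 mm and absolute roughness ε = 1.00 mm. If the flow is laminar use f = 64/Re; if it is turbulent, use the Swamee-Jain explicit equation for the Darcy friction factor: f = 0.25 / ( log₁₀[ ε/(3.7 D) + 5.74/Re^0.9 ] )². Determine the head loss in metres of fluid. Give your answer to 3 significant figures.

Q = 0.897 L/s = 0.897/1000 = 0.000897 m³/s.
Cross-sectional area A = πD²/4 = π(0.0962)²/4 = 0.007268 m²; mean velocity V = Q/A = 0.000897/0.007268 = 0.1234 m/s.
Reynolds number Re = ρVD/μ = 938 · 0.1234 · 0.0962 / 0.0106 = 1051.
Re < 2300 → laminar flow, so f = 64/Re = 64/1051 = 0.06092 (the turbulent correlation is not needed).
Darcy-Weisbach: ΔP = f(L/D)(ρV²/2) = 0.06092·(170/0.0962)·(938·0.1234²/2) = 0.06092·1767·7.143 = 769 Pa.
Head loss h_f = ΔP/(ρg) = 769/(938·9.81) = 0.0836 m.

h_f ≈ 0.0836 m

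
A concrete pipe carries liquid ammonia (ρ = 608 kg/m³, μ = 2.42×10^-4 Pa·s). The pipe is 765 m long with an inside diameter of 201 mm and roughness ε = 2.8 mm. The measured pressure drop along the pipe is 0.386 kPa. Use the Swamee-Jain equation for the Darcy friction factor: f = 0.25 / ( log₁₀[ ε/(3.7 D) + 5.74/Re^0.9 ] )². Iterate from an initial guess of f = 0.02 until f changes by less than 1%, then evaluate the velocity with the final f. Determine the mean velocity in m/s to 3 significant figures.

V ≈ 0.0870 m/s

Rearranging Darcy-Weisbach: V = √(2·ΔP·D/(f·L·ρ)). With ε/D = 0.0028/0.201 = 0.0139, iterate starting from f = 0.02:
  f = 0.02 → V = √(2·386·0.201/(0.02·765·608)) = 0.1292 m/s; Re = ρVD/μ = 6.522e+04; f → 0.0436
  f = 0.0436 → V = 0.08747 m/s; Re = 4.417e+04; f → 0.04404
Converged (Δf/f < 1%). With the final f = 0.04404: V = √(2·386·0.201/(0.04404·765·608)) = 0.08704 m/s.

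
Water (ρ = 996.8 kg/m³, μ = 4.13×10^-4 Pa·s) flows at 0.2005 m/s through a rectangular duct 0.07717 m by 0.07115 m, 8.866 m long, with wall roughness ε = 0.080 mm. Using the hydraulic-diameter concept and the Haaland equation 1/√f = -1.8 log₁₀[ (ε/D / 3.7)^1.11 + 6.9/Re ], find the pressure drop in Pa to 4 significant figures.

ΔP ≈ 60.24 Pa

Hydraulic diameter D_h = 4A/P = 4·(0.07717·0.07115)/(2·(0.07717+0.07115)) = 0.02196/0.2966 = 0.07404 m.
Re = ρVD_h/μ = 996.8·0.2005·0.07404/0.000413 = 3.583e+04.
ε/D_h = 8e-05/0.07404 = 0.00108; Haaland gives 1/√f = -1.8 log₁₀[0.000119+0.000193] = 6.311, so f = 0.02511.
ΔP = f(L/D_h)(ρV²/2) = 0.02511·8.866/0.07404·20.04 = 60.24 Pa.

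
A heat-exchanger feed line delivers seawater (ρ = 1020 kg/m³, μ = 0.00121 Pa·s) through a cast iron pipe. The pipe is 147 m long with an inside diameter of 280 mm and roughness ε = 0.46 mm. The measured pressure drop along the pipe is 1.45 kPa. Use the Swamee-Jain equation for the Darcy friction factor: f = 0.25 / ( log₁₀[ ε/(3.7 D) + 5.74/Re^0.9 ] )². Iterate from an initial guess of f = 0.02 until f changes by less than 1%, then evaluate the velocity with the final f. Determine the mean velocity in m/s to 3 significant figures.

V ≈ 0.473 m/s

Rearranging Darcy-Weisbach: V = √(2·ΔP·D/(f·L·ρ)). With ε/D = 0.00046/0.28 = 0.00164, iterate starting from f = 0.02:
  f = 0.02 → V = √(2·1450·0.28/(0.02·147·1020)) = 0.5204 m/s; Re = ρVD/μ = 1.228e+05; f → 0.02403
  f = 0.02403 → V = 0.4747 m/s; Re = 1.121e+05; f → 0.02417
Converged (Δf/f < 1%). With the final f = 0.02417: V = √(2·1450·0.28/(0.02417·147·1020)) = 0.4734 m/s.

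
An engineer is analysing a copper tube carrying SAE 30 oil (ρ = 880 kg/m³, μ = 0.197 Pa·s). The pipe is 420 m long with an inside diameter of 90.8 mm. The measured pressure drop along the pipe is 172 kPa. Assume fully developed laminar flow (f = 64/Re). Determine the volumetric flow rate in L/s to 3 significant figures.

For laminar flow, f = 64/Re with Re = ρVD/μ, so Darcy-Weisbach reduces to ΔP = 32μLV/D². Solving for V: V = ΔP·D²/(32μL) = 1.72e+05·(0.0908)²/(32·0.197·420) = 0.5356 m/s.
Check: Re = ρVD/μ = 880·0.5356·0.0908/0.197 = 217.2 < 2300, so the laminar assumption holds.
Q = V·A = 0.5356·(π/4·0.0908²) = 0.003468 m³/s = 3.47 L/s.

Q ≈ 3.47 L/s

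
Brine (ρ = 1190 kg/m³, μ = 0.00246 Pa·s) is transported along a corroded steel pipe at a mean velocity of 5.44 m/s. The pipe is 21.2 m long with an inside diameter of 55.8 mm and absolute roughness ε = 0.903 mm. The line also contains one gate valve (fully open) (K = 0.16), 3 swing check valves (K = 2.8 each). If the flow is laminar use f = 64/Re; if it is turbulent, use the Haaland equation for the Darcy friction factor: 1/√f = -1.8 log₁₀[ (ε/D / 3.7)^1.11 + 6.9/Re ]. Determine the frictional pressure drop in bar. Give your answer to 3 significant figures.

Reynolds number Re = ρVD/μ = 1190 · 5.44 · 0.0558 / 0.00246 = 1.468e+05.
Re > 4000 → turbulent. Relative roughness ε/D = 0.000903/0.0558 = 0.0162. Haaland: 1/√f = -1.8 log₁₀[(0.0162/3.7)^1.11 + 6.9/1.468e+05] = -1.8 log₁₀[0.00241 + 4.7e-05] = 4.698, so f = 0.0453.
Total minor-loss coefficient ΣK = 1·0.16 + 3·2.8 = 8.56.
ΔP = [f·L/D + ΣK]·(ρV²/2) = [0.0453·21.2/0.0558 + 8.56]·(1190·5.44²/2) = [17.21 + 8.56]·1.761e+04 = 4.538e+05 Pa.
ΔP = 4.538e+05 Pa = 4.54 bar.

ΔP ≈ 4.54 bar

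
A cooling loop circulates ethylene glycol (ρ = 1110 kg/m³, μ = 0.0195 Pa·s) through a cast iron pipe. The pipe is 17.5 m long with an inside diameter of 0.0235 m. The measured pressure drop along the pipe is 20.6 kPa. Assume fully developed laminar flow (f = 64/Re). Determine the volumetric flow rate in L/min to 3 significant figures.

Q ≈ 27.1 L/min

For laminar flow, f = 64/Re with Re = ρVD/μ, so Darcy-Weisbach reduces to ΔP = 32μLV/D². Solving for V: V = ΔP·D²/(32μL) = 2.06e+04·(0.0235)²/(32·0.0195·17.5) = 1.042 m/s.
Check: Re = ρVD/μ = 1110·1.042·0.0235/0.0195 = 1394 < 2300, so the laminar assumption holds.
Q = V·A = 1.042·(π/4·0.0235²) = 0.0004519 m³/s = 27.1 L/min.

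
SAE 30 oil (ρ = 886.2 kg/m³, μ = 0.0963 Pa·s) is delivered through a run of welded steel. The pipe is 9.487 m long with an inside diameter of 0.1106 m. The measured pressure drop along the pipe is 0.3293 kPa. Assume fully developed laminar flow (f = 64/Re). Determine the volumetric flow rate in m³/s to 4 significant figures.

For laminar flow, f = 64/Re with Re = ρVD/μ, so Darcy-Weisbach reduces to ΔP = 32μLV/D². Solving for V: V = ΔP·D²/(32μL) = 329.3·(0.1106)²/(32·0.0963·9.487) = 0.1378 m/s.
Check: Re = ρVD/μ = 886.2·0.1378·0.1106/0.0963 = 140.2 < 2300, so the laminar assumption holds.
Q = V·A = 0.1378·(π/4·0.1106²) = 0.001324 m³/s = 0.001324 m³/s.

Q ≈ 0.001324 m³/s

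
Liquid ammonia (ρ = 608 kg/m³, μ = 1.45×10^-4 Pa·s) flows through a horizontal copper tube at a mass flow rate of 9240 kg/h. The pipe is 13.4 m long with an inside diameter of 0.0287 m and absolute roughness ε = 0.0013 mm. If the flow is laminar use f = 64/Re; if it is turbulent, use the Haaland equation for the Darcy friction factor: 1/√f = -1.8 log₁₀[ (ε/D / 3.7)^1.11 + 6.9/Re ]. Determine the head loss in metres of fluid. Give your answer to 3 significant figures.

h_f ≈ 13.0 m

ṁ = 9240 kg/h = 9240/3600 = 2.567 kg/s.
A = πD²/4 = π(0.0287)²/4 = 0.0006469 m²; mean velocity V = ṁ/(ρA) = 2.567/(608 · 0.0006469) = 6.525 m/s.
Reynolds number Re = ρVD/μ = 608 · 6.525 · 0.0287 / 0.000145 = 7.853e+05.
Re > 4000 → turbulent. Relative roughness ε/D = 1.3e-06/0.0287 = 4.53e-05. Haaland: 1/√f = -1.8 log₁₀[(4.53e-05/3.7)^1.11 + 6.9/7.853e+05] = -1.8 log₁₀[3.53e-06 + 8.79e-06] = 8.837, so f = 0.0128.
Darcy-Weisbach: ΔP = f(L/D)(ρV²/2) = 0.0128·(13.4/0.0287)·(608·6.525²/2) = 0.0128·466.9·1.294e+04 = 7.739e+04 Pa.
Head loss h_f = ΔP/(ρg) = 7.739e+04/(608·9.81) = 13.0 m.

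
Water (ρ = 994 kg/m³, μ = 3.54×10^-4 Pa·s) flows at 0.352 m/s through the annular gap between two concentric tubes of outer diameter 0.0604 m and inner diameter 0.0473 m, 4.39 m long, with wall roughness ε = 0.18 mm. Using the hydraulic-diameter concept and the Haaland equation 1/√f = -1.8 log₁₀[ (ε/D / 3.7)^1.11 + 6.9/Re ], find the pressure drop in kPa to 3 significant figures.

ΔP ≈ 0.946 kPa

Hydraulic diameter D_h = 4A/P = D_o - D_i = 0.0604 - 0.0473 = 0.0131 m.
Re = ρVD_h/μ = 994·0.352·0.0131/0.000354 = 1.295e+04.
ε/D_h = 0.00018/0.0131 = 0.0137; Haaland gives 1/√f = -1.8 log₁₀[0.00201+0.000533] = 4.671, so f = 0.04582.
ΔP = f(L/D_h)(ρV²/2) = 0.04582·4.39/0.0131·61.58 = 945.7 Pa.
ΔP = 0.946 kPa.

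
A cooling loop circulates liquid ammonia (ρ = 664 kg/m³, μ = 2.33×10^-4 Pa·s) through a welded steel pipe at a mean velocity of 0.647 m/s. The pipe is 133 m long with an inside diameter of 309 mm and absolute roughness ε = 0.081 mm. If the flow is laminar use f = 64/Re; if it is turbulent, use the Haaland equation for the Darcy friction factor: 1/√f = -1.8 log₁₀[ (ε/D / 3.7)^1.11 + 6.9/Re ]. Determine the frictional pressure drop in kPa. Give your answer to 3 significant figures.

ΔP ≈ 0.939 kPa

Reynolds number Re = ρVD/μ = 664 · 0.647 · 0.309 / 0.000233 = 5.697e+05.
Re > 4000 → turbulent. Relative roughness ε/D = 8.1e-05/0.309 = 0.000262. Haaland: 1/√f = -1.8 log₁₀[(0.000262/3.7)^1.11 + 6.9/5.697e+05] = -1.8 log₁₀[2.48e-05 + 1.21e-05] = 7.98, so f = 0.0157.
Darcy-Weisbach: ΔP = f(L/D)(ρV²/2) = 0.0157·(133/0.309)·(664·0.647²/2) = 0.0157·430.4·139 = 939.4 Pa.
ΔP = 939.4 Pa = 0.939 kPa.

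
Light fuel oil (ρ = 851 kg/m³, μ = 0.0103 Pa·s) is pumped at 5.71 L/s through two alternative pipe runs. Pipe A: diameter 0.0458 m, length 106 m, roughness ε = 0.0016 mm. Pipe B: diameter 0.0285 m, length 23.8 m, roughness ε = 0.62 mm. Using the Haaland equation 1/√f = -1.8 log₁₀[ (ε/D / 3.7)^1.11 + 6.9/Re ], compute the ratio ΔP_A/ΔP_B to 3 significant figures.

Pipe A: V = Q/A = 0.00571/0.001647 = 3.466 m/s; Re = 1.312e+04; ε/D = 3.49e-05; Haaland → f = 0.02875; ΔP_A = f(L/D)(ρV²/2) = 3.4e+05 Pa.
Pipe B: V = Q/A = 0.00571/0.0006379 = 8.951 m/s; Re = 2.108e+04; ε/D = 0.0218; Haaland → f = 0.05204; ΔP_B = f(L/D)(ρV²/2) = 1.481e+06 Pa.
ΔP_A/ΔP_B = 3.4e+05/1.481e+06 = 0.230.

ΔP_A/ΔP_B ≈ 0.230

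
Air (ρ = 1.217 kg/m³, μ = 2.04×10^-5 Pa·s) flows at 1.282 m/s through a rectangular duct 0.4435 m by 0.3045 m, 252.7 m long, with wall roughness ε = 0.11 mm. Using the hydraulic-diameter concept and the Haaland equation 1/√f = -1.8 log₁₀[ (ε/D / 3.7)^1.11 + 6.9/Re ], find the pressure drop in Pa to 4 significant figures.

ΔP ≈ 17.10 Pa

Hydraulic diameter D_h = 4A/P = 4·(0.4435·0.3045)/(2·(0.4435+0.3045)) = 0.5402/1.496 = 0.3611 m.
Re = ρVD_h/μ = 1.217·1.282·0.3611/2.04e-05 = 2.762e+04.
ε/D_h = 0.00011/0.3611 = 0.000305; Haaland gives 1/√f = -1.8 log₁₀[2.93e-05+0.00025] = 6.398, so f = 0.02443.
ΔP = f(L/D_h)(ρV²/2) = 0.02443·252.7/0.3611·1 = 17.1 Pa.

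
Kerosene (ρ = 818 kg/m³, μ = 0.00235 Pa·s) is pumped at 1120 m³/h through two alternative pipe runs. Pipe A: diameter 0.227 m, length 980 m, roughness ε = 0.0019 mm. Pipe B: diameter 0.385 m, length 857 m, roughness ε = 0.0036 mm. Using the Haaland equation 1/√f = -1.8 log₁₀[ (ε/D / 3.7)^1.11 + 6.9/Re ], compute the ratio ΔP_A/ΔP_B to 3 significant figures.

Pipe A: V = Q/A = 0.3111/0.04047 = 7.687 m/s; Re = 6.074e+05; ε/D = 8.37e-06; Haaland → f = 0.01273; ΔP_A = f(L/D)(ρV²/2) = 1.328e+06 Pa.
Pipe B: V = Q/A = 0.3111/0.1164 = 2.672 m/s; Re = 3.581e+05; ε/D = 9.35e-06; Haaland → f = 0.01396; ΔP_B = f(L/D)(ρV²/2) = 9.078e+04 Pa.
ΔP_A/ΔP_B = 1.328e+06/9.078e+04 = 14.6.

ΔP_A/ΔP_B ≈ 14.6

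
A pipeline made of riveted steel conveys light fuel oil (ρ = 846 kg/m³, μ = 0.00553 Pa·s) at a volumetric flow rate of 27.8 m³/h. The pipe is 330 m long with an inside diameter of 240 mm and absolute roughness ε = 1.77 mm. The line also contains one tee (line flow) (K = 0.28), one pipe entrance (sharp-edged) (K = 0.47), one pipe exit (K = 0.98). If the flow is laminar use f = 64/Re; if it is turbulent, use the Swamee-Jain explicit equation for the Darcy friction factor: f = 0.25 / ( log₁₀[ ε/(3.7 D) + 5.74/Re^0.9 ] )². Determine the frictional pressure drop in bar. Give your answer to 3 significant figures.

ΔP ≈ 0.00771 bar

Q = 27.8 m³/h = 27.8/3600 = 0.007722 m³/s.
Cross-sectional area A = πD²/4 = π(0.24)²/4 = 0.04524 m²; mean velocity V = Q/A = 0.007722/0.04524 = 0.1707 m/s.
Reynolds number Re = ρVD/μ = 846 · 0.1707 · 0.24 / 0.00553 = 6267.
Re > 4000 → turbulent. Relative roughness ε/D = 0.00177/0.24 = 0.00738. Swamee-Jain: f = 0.25/(log₁₀[0.00738/3.7 + 5.74/6267^0.9])² = 0.25/(log₁₀[0.00199 + 0.0022])² = 0.25/(-2.378)² = 0.04421.
Total minor-loss coefficient ΣK = 1·0.28 + 1·0.47 + 1·0.98 = 1.73.
ΔP = [f·L/D + ΣK]·(ρV²/2) = [0.04421·330/0.24 + 1.73]·(846·0.1707²/2) = [60.79 + 1.73]·12.33 = 770.6 Pa.
ΔP = 770.6 Pa = 0.00771 bar.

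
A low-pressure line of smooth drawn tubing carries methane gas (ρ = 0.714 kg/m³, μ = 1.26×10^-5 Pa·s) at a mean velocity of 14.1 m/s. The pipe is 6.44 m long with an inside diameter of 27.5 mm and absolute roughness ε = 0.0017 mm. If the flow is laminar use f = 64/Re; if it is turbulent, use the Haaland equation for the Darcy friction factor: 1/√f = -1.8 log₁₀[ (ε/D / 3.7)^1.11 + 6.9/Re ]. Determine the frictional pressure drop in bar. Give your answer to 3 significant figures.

Reynolds number Re = ρVD/μ = 0.714 · 14.1 · 0.0275 / 1.26e-05 = 2.197e+04.
Re > 4000 → turbulent. Relative roughness ε/D = 1.7e-06/0.0275 = 6.18e-05. Haaland: 1/√f = -1.8 log₁₀[(6.18e-05/3.7)^1.11 + 6.9/2.197e+04] = -1.8 log₁₀[4.98e-06 + 0.000314] = 6.293, so f = 0.02525.
Darcy-Weisbach: ΔP = f(L/D)(ρV²/2) = 0.02525·(6.44/0.0275)·(0.714·14.1²/2) = 0.02525·234.2·70.98 = 419.7 Pa.
ΔP = 419.7 Pa = 0.00420 bar.

ΔP ≈ 0.00420 bar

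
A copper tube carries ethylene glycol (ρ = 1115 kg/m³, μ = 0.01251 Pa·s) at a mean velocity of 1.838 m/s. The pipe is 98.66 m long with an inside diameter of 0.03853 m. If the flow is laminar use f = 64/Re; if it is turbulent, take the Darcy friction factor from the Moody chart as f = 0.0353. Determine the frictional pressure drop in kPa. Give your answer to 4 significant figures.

ΔP ≈ 170.2 kPa

Reynolds number Re = ρVD/μ = 1115 · 1.838 · 0.03853 / 0.0125 = 6312.
Re > 4000 → turbulent; use the Moody-chart value f = 0.0353.
Darcy-Weisbach: ΔP = f(L/D)(ρV²/2) = 0.0353·(98.66/0.03853)·(1115·1.838²/2) = 0.0353·2561·1883 = 1.702e+05 Pa.
ΔP = 1.702e+05 Pa = 170.2 kPa.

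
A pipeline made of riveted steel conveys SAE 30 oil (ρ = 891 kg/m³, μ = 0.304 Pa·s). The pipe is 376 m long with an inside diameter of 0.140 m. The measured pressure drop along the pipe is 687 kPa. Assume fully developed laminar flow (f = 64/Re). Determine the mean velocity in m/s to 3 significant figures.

For laminar flow, f = 64/Re with Re = ρVD/μ, so Darcy-Weisbach reduces to ΔP = 32μLV/D². Solving for V: V = ΔP·D²/(32μL) = 6.87e+05·(0.14)²/(32·0.304·376) = 3.681 m/s.
Check: Re = ρVD/μ = 891·3.681·0.14/0.304 = 1511 < 2300, so the laminar assumption holds.

V ≈ 3.68 m/s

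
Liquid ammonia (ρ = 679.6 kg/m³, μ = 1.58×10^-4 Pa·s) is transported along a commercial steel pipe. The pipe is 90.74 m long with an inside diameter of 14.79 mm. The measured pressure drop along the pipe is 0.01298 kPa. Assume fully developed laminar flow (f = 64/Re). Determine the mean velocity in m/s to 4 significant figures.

V ≈ 0.006189 m/s

For laminar flow, f = 64/Re with Re = ρVD/μ, so Darcy-Weisbach reduces to ΔP = 32μLV/D². Solving for V: V = ΔP·D²/(32μL) = 12.98·(0.01479)²/(32·0.000158·90.74) = 0.006189 m/s.
Check: Re = ρVD/μ = 679.6·0.006189·0.01479/0.000158 = 393.7 < 2300, so the laminar assumption holds.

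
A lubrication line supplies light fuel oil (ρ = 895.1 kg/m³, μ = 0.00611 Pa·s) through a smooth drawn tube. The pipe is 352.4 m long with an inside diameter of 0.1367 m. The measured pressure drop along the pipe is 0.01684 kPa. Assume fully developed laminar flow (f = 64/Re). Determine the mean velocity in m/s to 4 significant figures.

V ≈ 0.004567 m/s

For laminar flow, f = 64/Re with Re = ρVD/μ, so Darcy-Weisbach reduces to ΔP = 32μLV/D². Solving for V: V = ΔP·D²/(32μL) = 16.84·(0.1367)²/(32·0.00611·352.4) = 0.004567 m/s.
Check: Re = ρVD/μ = 895.1·0.004567·0.1367/0.00611 = 91.46 < 2300, so the laminar assumption holds.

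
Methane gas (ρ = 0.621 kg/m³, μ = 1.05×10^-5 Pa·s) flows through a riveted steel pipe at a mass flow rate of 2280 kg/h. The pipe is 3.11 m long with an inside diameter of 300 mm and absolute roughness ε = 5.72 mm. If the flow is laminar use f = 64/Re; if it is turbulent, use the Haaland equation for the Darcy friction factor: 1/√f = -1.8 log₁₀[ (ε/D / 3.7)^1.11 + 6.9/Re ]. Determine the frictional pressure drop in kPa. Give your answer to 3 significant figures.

ṁ = 2280 kg/h = 2280/3600 = 0.6333 kg/s.
A = πD²/4 = π(0.3)²/4 = 0.07069 m²; mean velocity V = ṁ/(ρA) = 0.6333/(0.621 · 0.07069) = 14.43 m/s.
Reynolds number Re = ρVD/μ = 0.621 · 14.43 · 0.3 / 1.05e-05 = 2.56e+05.
Re > 4000 → turbulent. Relative roughness ε/D = 0.00572/0.3 = 0.0191. Haaland: 1/√f = -1.8 log₁₀[(0.0191/3.7)^1.11 + 6.9/2.56e+05] = -1.8 log₁₀[0.00289 + 2.7e-05] = 4.564, so f = 0.04801.
Darcy-Weisbach: ΔP = f(L/D)(ρV²/2) = 0.04801·(3.11/0.3)·(0.621·14.43²/2) = 0.04801·10.37·64.64 = 32.17 Pa.
ΔP = 32.17 Pa = 0.0322 kPa.

ΔP ≈ 0.0322 kPa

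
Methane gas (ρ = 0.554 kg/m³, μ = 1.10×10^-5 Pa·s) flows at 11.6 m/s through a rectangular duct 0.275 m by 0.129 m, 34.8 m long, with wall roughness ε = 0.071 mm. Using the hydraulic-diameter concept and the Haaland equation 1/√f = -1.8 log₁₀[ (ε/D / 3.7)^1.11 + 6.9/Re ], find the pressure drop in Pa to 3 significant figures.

ΔP ≈ 145 Pa

Hydraulic diameter D_h = 4A/P = 4·(0.275·0.129)/(2·(0.275+0.129)) = 0.1419/0.808 = 0.1756 m.
Re = ρVD_h/μ = 0.554·11.6·0.1756/1.1e-05 = 1.026e+05.
ε/D_h = 7.1e-05/0.1756 = 0.000404; Haaland gives 1/√f = -1.8 log₁₀[4.01e-05+6.73e-05] = 7.145, so f = 0.01959.
ΔP = f(L/D_h)(ρV²/2) = 0.01959·34.8/0.1756·37.27 = 144.7 Pa.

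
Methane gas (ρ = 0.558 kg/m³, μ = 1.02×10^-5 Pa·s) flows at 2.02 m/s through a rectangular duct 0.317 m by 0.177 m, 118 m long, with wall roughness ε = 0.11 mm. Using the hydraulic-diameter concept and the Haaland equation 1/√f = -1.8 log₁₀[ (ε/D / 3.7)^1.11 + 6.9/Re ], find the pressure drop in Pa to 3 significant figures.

ΔP ≈ 15.0 Pa

Hydraulic diameter D_h = 4A/P = 4·(0.317·0.177)/(2·(0.317+0.177)) = 0.2244/0.988 = 0.2272 m.
Re = ρVD_h/μ = 0.558·2.02·0.2272/1.02e-05 = 2.51e+04.
ε/D_h = 0.00011/0.2272 = 0.000484; Haaland gives 1/√f = -1.8 log₁₀[4.89e-05+0.000275] = 6.281, so f = 0.02534.
ΔP = f(L/D_h)(ρV²/2) = 0.02534·118/0.2272·1.138 = 14.99 Pa.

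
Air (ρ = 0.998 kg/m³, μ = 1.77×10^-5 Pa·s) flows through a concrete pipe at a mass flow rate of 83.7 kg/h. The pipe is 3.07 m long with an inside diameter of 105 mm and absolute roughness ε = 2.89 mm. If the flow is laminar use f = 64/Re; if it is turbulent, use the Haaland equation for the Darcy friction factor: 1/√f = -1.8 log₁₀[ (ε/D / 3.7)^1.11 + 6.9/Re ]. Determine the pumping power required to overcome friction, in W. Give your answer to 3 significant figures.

P ≈ 0.141 W

ṁ = 83.7 kg/h = 83.7/3600 = 0.02325 kg/s.
A = πD²/4 = π(0.105)²/4 = 0.008659 m²; mean velocity V = ṁ/(ρA) = 0.02325/(0.998 · 0.008659) = 2.69 m/s.
Reynolds number Re = ρVD/μ = 0.998 · 2.69 · 0.105 / 1.77e-05 = 1.593e+04.
Re > 4000 → turbulent. Relative roughness ε/D = 0.00289/0.105 = 0.0275. Haaland: 1/√f = -1.8 log₁₀[(0.0275/3.7)^1.11 + 6.9/1.593e+04] = -1.8 log₁₀[0.00434 + 0.000433] = 4.178, so f = 0.05728.
Darcy-Weisbach: ΔP = f(L/D)(ρV²/2) = 0.05728·(3.07/0.105)·(0.998·2.69²/2) = 0.05728·29.24·3.612 = 6.049 Pa.
Q = ṁ/ρ = 0.02325/0.998 = 0.0233 m³/s.
Pumping power P = QΔP = 0.0233·6.049 = 0.1409 W = 0.141 W.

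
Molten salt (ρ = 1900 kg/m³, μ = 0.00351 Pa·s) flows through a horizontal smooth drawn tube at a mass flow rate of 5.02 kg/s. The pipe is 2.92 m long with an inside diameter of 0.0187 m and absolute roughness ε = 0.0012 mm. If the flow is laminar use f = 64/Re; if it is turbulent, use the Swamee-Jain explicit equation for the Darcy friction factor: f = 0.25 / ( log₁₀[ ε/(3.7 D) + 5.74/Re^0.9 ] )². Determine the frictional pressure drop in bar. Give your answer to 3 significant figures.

ΔP ≈ 2.52 bar

A = πD²/4 = π(0.0187)²/4 = 0.0002746 m²; mean velocity V = ṁ/(ρA) = 5.02/(1900 · 0.0002746) = 9.62 m/s.
Reynolds number Re = ρVD/μ = 1900 · 9.62 · 0.0187 / 0.00351 = 9.738e+04.
Re > 4000 → turbulent. Relative roughness ε/D = 1.2e-06/0.0187 = 6.42e-05. Swamee-Jain: f = 0.25/(log₁₀[6.42e-05/3.7 + 5.74/9.738e+04^0.9])² = 0.25/(log₁₀[1.73e-05 + 0.000186])² = 0.25/(-3.692)² = 0.01834.
Darcy-Weisbach: ΔP = f(L/D)(ρV²/2) = 0.01834·(2.92/0.0187)·(1900·9.62²/2) = 0.01834·156.1·8.792e+04 = 2.518e+05 Pa.
ΔP = 2.518e+05 Pa = 2.52 bar.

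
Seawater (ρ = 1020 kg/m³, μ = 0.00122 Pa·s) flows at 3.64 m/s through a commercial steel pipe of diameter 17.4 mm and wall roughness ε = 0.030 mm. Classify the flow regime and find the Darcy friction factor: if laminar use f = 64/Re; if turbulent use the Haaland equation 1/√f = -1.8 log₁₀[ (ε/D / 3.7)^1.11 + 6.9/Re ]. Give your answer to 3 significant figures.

Re = ρVD/μ = 1020·3.64·0.0174/0.00122 = 5.295e+04.
Re > 4000 → turbulent. ε/D = 3e-05/0.0174 = 0.00172; Haaland: 1/√f = -1.8 log₁₀[0.0002 + 0.00013] = 6.265, so f = 0.02548.

f ≈ 0.0255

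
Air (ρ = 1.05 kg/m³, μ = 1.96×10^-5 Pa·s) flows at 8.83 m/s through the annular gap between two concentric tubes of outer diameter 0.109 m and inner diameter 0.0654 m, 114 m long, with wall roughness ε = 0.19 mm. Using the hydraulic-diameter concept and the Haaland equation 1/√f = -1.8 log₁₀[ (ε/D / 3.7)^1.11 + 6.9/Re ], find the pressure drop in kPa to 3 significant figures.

ΔP ≈ 3.56 kPa

Hydraulic diameter D_h = 4A/P = D_o - D_i = 0.109 - 0.0654 = 0.0436 m.
Re = ρVD_h/μ = 1.05·8.83·0.0436/1.96e-05 = 2.062e+04.
ε/D_h = 0.00019/0.0436 = 0.00436; Haaland gives 1/√f = -1.8 log₁₀[0.000561+0.000335] = 5.486, so f = 0.03322.
ΔP = f(L/D_h)(ρV²/2) = 0.03322·114/0.0436·40.93 = 3556 Pa.
ΔP = 3.56 kPa.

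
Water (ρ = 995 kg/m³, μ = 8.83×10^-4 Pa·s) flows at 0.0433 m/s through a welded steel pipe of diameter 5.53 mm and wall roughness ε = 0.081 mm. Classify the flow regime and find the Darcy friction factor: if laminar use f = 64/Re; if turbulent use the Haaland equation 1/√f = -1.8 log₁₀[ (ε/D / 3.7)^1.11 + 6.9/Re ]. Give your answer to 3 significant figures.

Re = ρVD/μ = 995·0.0433·0.00553/0.000883 = 269.8.
Re < 2300 → laminar, so f = 64/Re = 0.2372 (roughness is irrelevant in laminar flow).

f ≈ 0.237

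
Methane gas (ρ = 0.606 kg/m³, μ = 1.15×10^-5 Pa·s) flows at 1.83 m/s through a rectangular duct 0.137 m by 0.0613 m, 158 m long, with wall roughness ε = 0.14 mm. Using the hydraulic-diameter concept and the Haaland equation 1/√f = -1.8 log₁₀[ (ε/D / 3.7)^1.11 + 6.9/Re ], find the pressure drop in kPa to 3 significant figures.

Hydraulic diameter D_h = 4A/P = 4·(0.137·0.0613)/(2·(0.137+0.0613)) = 0.03359/0.3966 = 0.0847 m.
Re = ρVD_h/μ = 0.606·1.83·0.0847/1.15e-05 = 8168.
ε/D_h = 0.00014/0.0847 = 0.00165; Haaland gives 1/√f = -1.8 log₁₀[0.000191+0.000845] = 5.372, so f = 0.03465.
ΔP = f(L/D_h)(ρV²/2) = 0.03465·158/0.0847·1.015 = 65.58 Pa.
ΔP = 0.0656 kPa.

ΔP ≈ 0.0656 kPa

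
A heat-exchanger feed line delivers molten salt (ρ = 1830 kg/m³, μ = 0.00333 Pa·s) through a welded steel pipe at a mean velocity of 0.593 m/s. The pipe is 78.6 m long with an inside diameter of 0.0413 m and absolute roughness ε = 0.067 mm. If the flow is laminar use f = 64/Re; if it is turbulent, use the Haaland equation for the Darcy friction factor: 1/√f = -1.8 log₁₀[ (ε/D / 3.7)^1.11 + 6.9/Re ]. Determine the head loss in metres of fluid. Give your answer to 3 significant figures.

Reynolds number Re = ρVD/μ = 1830 · 0.593 · 0.0413 / 0.00333 = 1.346e+04.
Re > 4000 → turbulent. Relative roughness ε/D = 6.7e-05/0.0413 = 0.00162. Haaland: 1/√f = -1.8 log₁₀[(0.00162/3.7)^1.11 + 6.9/1.346e+04] = -1.8 log₁₀[0.000187 + 0.000513] = 5.679, so f = 0.03101.
Darcy-Weisbach: ΔP = f(L/D)(ρV²/2) = 0.03101·(78.6/0.0413)·(1830·0.593²/2) = 0.03101·1903·321.8 = 1.899e+04 Pa.
Head loss h_f = ΔP/(ρg) = 1.899e+04/(1830·9.81) = 1.06 m.

h_f ≈ 1.06 m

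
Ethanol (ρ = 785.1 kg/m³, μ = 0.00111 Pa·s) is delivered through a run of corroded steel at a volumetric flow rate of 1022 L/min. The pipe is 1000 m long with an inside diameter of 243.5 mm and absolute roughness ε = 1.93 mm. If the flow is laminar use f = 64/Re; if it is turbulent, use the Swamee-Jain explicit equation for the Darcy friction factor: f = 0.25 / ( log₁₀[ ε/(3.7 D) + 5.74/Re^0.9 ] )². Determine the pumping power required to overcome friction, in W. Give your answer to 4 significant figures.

Q = 1022 L/min = 1022/60000 = 0.01703 m³/s.
Cross-sectional area A = πD²/4 = π(0.2435)²/4 = 0.04657 m²; mean velocity V = Q/A = 0.01703/0.04657 = 0.3658 m/s.
Reynolds number Re = ρVD/μ = 785.1 · 0.3658 · 0.2435 / 0.00111 = 6.3e+04.
Re > 4000 → turbulent. Relative roughness ε/D = 0.00193/0.2435 = 0.00793. Swamee-Jain: f = 0.25/(log₁₀[0.00793/3.7 + 5.74/6.3e+04^0.9])² = 0.25/(log₁₀[0.00214 + 0.000275])² = 0.25/(-2.617)² = 0.03651.
Darcy-Weisbach: ΔP = f(L/D)(ρV²/2) = 0.03651·(1000/0.2435)·(785.1·0.3658²/2) = 0.03651·4107·52.52 = 7875 Pa.
Pumping power P = QΔP = 0.01703·7875 = 134.14 W = 134.1 W.

P ≈ 134.1 W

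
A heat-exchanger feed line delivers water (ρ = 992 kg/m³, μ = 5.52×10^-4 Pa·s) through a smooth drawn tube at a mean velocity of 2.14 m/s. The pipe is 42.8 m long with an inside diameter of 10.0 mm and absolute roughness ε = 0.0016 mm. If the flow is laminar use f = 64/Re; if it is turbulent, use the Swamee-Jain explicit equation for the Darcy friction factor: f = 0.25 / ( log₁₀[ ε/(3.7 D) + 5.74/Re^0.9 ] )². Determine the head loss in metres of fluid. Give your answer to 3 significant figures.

Reynolds number Re = ρVD/μ = 992 · 2.14 · 0.01 / 0.000552 = 3.846e+04.
Re > 4000 → turbulent. Relative roughness ε/D = 1.6e-06/0.01 = 0.00016. Swamee-Jain: f = 0.25/(log₁₀[0.00016/3.7 + 5.74/3.846e+04^0.9])² = 0.25/(log₁₀[4.32e-05 + 0.000429])² = 0.25/(-3.326)² = 0.0226.
Darcy-Weisbach: ΔP = f(L/D)(ρV²/2) = 0.0226·(42.8/0.01)·(992·2.14²/2) = 0.0226·4280·2271 = 2.197e+05 Pa.
Head loss h_f = ΔP/(ρg) = 2.197e+05/(992·9.81) = 22.6 m.

h_f ≈ 22.6 m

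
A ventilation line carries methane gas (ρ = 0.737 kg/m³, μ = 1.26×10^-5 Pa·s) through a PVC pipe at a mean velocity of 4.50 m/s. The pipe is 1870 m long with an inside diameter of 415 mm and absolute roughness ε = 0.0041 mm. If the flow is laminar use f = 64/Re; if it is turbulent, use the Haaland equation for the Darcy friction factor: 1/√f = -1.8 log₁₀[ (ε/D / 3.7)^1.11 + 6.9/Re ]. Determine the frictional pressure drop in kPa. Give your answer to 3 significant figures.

Reynolds number Re = ρVD/μ = 0.737 · 4.5 · 0.415 / 1.26e-05 = 1.092e+05.
Re > 4000 → turbulent. Relative roughness ε/D = 4.1e-06/0.415 = 9.88e-06. Haaland: 1/√f = -1.8 log₁₀[(9.88e-06/3.7)^1.11 + 6.9/1.092e+05] = -1.8 log₁₀[6.51e-07 + 6.32e-05] = 7.551, so f = 0.01754.
Darcy-Weisbach: ΔP = f(L/D)(ρV²/2) = 0.01754·(1870/0.415)·(0.737·4.5²/2) = 0.01754·4506·7.462 = 589.7 Pa.
ΔP = 589.7 Pa = 0.590 kPa.

ΔP ≈ 0.590 kPa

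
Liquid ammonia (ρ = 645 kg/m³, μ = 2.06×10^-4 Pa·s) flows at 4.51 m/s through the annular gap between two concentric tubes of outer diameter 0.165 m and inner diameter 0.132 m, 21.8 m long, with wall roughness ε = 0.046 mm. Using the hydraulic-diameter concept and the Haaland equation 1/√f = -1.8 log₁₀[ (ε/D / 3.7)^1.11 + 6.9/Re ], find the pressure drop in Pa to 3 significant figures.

Hydraulic diameter D_h = 4A/P = D_o - D_i = 0.165 - 0.132 = 0.033 m.
Re = ρVD_h/μ = 645·4.51·0.033/0.000206 = 4.66e+05.
ε/D_h = 4.6e-05/0.033 = 0.00139; Haaland gives 1/√f = -1.8 log₁₀[0.000158+1.48e-05] = 6.771, so f = 0.02181.
ΔP = f(L/D_h)(ρV²/2) = 0.02181·21.8/0.033·6560 = 9.451e+04 Pa.

ΔP ≈ 94500 Pa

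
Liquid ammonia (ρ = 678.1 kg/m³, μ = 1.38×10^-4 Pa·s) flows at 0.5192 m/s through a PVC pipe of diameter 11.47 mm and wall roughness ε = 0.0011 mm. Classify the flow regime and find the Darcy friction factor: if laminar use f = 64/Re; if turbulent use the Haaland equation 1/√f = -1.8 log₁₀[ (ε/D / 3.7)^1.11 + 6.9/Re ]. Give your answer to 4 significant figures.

Re = ρVD/μ = 678.1·0.5192·0.01147/0.000138 = 2.926e+04.
Re > 4000 → turbulent. ε/D = 1.1e-06/0.01147 = 9.59e-05; Haaland: 1/√f = -1.8 log₁₀[8.11e-06 + 0.000236] = 6.503, so f = 0.02365.

f ≈ 0.02365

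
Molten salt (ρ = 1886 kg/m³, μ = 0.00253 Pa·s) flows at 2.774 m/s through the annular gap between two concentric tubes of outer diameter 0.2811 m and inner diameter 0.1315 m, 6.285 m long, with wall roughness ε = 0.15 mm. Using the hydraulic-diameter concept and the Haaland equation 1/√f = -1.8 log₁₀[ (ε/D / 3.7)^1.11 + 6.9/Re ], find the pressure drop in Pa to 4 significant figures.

ΔP ≈ 6253 Pa

Hydraulic diameter D_h = 4A/P = D_o - D_i = 0.2811 - 0.1315 = 0.1496 m.
Re = ρVD_h/μ = 1886·2.774·0.1496/0.00253 = 3.094e+05.
ε/D_h = 0.00015/0.1496 = 0.001; Haaland gives 1/√f = -1.8 log₁₀[0.00011+2.23e-05] = 6.982, so f = 0.02051.
ΔP = f(L/D_h)(ρV²/2) = 0.02051·6.285/0.1496·7256 = 6253 Pa.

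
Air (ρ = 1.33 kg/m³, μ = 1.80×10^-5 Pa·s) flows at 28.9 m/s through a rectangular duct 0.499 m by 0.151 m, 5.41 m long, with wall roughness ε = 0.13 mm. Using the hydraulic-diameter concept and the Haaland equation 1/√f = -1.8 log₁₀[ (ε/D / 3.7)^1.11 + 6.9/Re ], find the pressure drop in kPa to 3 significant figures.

Hydraulic diameter D_h = 4A/P = 4·(0.499·0.151)/(2·(0.499+0.151)) = 0.3014/1.3 = 0.2318 m.
Re = ρVD_h/μ = 1.33·28.9·0.2318/1.8e-05 = 4.951e+05.
ε/D_h = 0.00013/0.2318 = 0.000561; Haaland gives 1/√f = -1.8 log₁₀[5.76e-05+1.39e-05] = 7.462, so f = 0.01796.
ΔP = f(L/D_h)(ρV²/2) = 0.01796·5.41/0.2318·555.4 = 232.8 Pa.
ΔP = 0.233 kPa.

ΔP ≈ 0.233 kPa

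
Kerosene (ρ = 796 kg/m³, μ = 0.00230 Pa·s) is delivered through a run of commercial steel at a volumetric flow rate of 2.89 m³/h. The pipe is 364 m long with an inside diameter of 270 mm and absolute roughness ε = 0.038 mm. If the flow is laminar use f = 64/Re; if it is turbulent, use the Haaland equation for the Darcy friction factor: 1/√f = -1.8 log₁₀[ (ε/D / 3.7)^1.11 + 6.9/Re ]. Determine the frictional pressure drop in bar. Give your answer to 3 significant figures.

ΔP ≈ 5.15×10^-5 bar

Q = 2.89 m³/h = 2.89/3600 = 0.0008028 m³/s.
Cross-sectional area A = πD²/4 = π(0.27)²/4 = 0.05726 m²; mean velocity V = Q/A = 0.0008028/0.05726 = 0.01402 m/s.
Reynolds number Re = ρVD/μ = 796 · 0.01402 · 0.27 / 0.0023 = 1310.
Re < 2300 → laminar flow, so f = 64/Re = 64/1310 = 0.04885 (the turbulent correlation is not needed).
Darcy-Weisbach: ΔP = f(L/D)(ρV²/2) = 0.04885·(364/0.27)·(796·0.01402²/2) = 0.04885·1348·0.07824 = 5.153 Pa.
ΔP = 5.153 Pa = 5.15×10^-5 bar.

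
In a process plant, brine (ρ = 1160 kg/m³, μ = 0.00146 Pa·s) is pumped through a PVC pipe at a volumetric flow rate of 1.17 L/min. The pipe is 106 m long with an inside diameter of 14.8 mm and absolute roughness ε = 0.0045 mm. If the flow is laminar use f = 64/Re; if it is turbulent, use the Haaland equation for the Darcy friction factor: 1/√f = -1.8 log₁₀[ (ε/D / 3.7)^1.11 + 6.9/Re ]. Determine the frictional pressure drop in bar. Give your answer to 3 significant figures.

Q = 1.17 L/min = 1.17/60000 = 1.95e-05 m³/s.
Cross-sectional area A = πD²/4 = π(0.0148)²/4 = 0.000172 m²; mean velocity V = Q/A = 1.95e-05/0.000172 = 0.1133 m/s.
Reynolds number Re = ρVD/μ = 1160 · 0.1133 · 0.0148 / 0.00146 = 1333.
Re < 2300 → laminar flow, so f = 64/Re = 64/1333 = 0.04802 (the turbulent correlation is not needed).
Darcy-Weisbach: ΔP = f(L/D)(ρV²/2) = 0.04802·(106/0.0148)·(1160·0.1133²/2) = 0.04802·7162·7.452 = 2563 Pa.
ΔP = 2563 Pa = 0.0256 bar.

ΔP ≈ 0.0256 bar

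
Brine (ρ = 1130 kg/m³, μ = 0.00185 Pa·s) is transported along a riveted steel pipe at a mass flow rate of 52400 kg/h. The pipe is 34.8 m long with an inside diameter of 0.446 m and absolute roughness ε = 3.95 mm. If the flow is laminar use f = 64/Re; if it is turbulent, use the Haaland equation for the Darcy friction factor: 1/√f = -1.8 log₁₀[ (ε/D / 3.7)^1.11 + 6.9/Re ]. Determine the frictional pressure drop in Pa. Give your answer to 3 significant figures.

ΔP ≈ 11.7 Pa

ṁ = 52400 kg/h = 52400/3600 = 14.56 kg/s.
A = πD²/4 = π(0.446)²/4 = 0.1562 m²; mean velocity V = ṁ/(ρA) = 14.56/(1130 · 0.1562) = 0.08245 m/s.
Reynolds number Re = ρVD/μ = 1130 · 0.08245 · 0.446 / 0.00185 = 2.246e+04.
Re > 4000 → turbulent. Relative roughness ε/D = 0.00395/0.446 = 0.00886. Haaland: 1/√f = -1.8 log₁₀[(0.00886/3.7)^1.11 + 6.9/2.246e+04] = -1.8 log₁₀[0.00123 + 0.000307] = 5.063, so f = 0.03902.
Darcy-Weisbach: ΔP = f(L/D)(ρV²/2) = 0.03902·(34.8/0.446)·(1130·0.08245²/2) = 0.03902·78.03·3.841 = 11.69 Pa.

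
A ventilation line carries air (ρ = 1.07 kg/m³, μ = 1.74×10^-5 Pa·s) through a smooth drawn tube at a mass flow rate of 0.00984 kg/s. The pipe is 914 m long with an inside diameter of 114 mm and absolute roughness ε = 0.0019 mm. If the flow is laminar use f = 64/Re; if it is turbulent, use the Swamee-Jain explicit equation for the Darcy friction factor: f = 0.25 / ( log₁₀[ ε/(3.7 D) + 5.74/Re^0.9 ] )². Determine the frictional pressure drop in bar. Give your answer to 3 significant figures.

A = πD²/4 = π(0.114)²/4 = 0.01021 m²; mean velocity V = ṁ/(ρA) = 0.00984/(1.07 · 0.01021) = 0.901 m/s.
Reynolds number Re = ρVD/μ = 1.07 · 0.901 · 0.114 / 1.74e-05 = 6316.
Re > 4000 → turbulent. Relative roughness ε/D = 1.9e-06/0.114 = 1.67e-05. Swamee-Jain: f = 0.25/(log₁₀[1.67e-05/3.7 + 5.74/6316^0.9])² = 0.25/(log₁₀[4.5e-06 + 0.00218])² = 0.25/(-2.661)² = 0.03532.
Darcy-Weisbach: ΔP = f(L/D)(ρV²/2) = 0.03532·(914/0.114)·(1.07·0.901²/2) = 0.03532·8018·0.4343 = 123 Pa.
ΔP = 123 Pa = 0.00123 bar.

ΔP ≈ 0.00123 bar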